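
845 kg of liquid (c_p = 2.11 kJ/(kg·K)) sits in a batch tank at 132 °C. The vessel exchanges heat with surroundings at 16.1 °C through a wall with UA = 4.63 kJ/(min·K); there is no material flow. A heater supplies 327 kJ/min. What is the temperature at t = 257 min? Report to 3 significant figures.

M c_p dT/dt = −UA(T − T_amb) + Q̇.
dT/dt = (T_ss − T)/τ with T_ss = T_amb + Q̇/UA = 16.1 + 327/4.63 = 86.726 °C, τ = M c_p/UA = 845·2.11/4.63 = 385.09 min.
T approaches T_ss exponentially: T(t) = T_ss + (T₀ − T_ss) e^(−t/τ).
T(257) = 86.726 + (45.274)·0.51305 = 109.95 °C.

110 °C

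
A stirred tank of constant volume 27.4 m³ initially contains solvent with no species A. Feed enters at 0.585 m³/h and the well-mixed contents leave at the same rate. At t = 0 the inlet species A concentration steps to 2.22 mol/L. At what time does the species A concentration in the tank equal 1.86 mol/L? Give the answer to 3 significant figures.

85.2 h

Unsteady species balance (constant V, well mixed): V dC/dt = Q(C_in − C), so τ = V/Q = 46.838 h.
C(t) = C_in + (C₀ − C_in) e^(−t/τ). Set C = 1.86 and solve for t:
e^(−t/τ) = (C − C_in)/(C₀ − C_in) = (1.86 − 2.22)/(0 − 2.22) = 0.16216
t = −τ ln(…) = 46.838 × 1.8192 = 85.205 h.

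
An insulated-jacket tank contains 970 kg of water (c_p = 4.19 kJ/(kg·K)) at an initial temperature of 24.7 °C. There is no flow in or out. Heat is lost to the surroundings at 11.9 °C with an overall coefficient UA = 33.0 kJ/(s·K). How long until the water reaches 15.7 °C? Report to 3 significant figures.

M c_p dT/dt = −UA(T − T_amb).
τ = M c_p/UA = 123.16 s; T_ss = T_amb = 11.900 °C.
T(t) = T_ss + (T₀ − T_ss)e^(−t/τ); set T = 15.7:
t = −τ ln[(T − T_ss)/(T₀ − T_ss)] = −123.16 · ln(0.29687) = 149.57 s.

150 s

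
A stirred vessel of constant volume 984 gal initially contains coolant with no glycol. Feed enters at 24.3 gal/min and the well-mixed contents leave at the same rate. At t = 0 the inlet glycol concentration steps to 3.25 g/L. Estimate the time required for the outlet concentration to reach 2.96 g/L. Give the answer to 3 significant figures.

97.9 min

Mass balance on the solute (V constant): V dC/dt = Q(C_in − C), so τ = V/Q = 40.494 min.
C(t) = C_in + (C₀ − C_in) e^(−t/τ). Set C = 2.96 and solve for t:
e^(−t/τ) = (C − C_in)/(C₀ − C_in) = (2.96 − 3.25)/(0 − 3.25) = 0.089231
t = −τ ln(…) = 40.494 × 2.4165 = 97.855 min.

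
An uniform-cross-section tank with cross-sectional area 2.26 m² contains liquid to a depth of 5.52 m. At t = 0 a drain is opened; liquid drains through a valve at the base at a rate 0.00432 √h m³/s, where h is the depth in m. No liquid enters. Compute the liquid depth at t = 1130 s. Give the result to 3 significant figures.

Accumulation of liquid (constant cross-section A): A dh/dt = −0.00432 √h.
∫ h^(−1/2) dh = −(0.00432/A) ∫ dt, giving 2√h = 2√h₀ − (0.00432/A) t.
√h = √5.52 − 0.00432·1130/(2·2.26) = 2.3495 − 1.0800 = 1.2695.
h = 1.2695² = 1.6115 m.

1.61 m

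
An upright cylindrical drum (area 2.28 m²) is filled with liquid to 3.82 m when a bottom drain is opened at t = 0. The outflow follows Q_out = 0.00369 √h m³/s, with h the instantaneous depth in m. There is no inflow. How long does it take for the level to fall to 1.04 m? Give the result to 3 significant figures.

1160 s

A dh/dt = −Q_out = −0.00369 √h.
This is separable: 2 d(√h)/dt = −0.00369/A, so √h = √h₀ − (0.00369/(2A)) t.
t = 2A(√h₀ − √h)/0.00369 = 2·2.28·(√3.82 − √1.04)/0.00369
  = 4.5600 × (1.9545 − 1.0198) / 0.00369 = 1155.0 s.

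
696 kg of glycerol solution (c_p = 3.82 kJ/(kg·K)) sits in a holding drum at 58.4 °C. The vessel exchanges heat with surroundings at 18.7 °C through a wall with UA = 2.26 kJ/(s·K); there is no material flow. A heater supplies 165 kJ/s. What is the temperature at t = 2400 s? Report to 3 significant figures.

87.4 °C

Lumped-capacitance energy balance: M c_p dT/dt = UA(T_amb − T) + Q̇.
dT/dt = (T_ss − T)/τ with T_ss = T_amb + Q̇/UA = 18.7 + 165/2.26 = 91.709 °C, τ = M c_p/UA = 696·3.82/2.26 = 1176.4 s.
This is linear first-order; T(t) = T_ss + (T₀ − T_ss) e^(−t/τ).
T(2400) = 91.709 + (-33.309)·0.13002 = 87.378 °C.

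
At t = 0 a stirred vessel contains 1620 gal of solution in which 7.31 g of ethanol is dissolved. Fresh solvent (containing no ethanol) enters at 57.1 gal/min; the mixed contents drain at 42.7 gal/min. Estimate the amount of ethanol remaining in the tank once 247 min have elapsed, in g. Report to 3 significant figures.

0.233 g

Total volume: dV/dt = Q_in − Q_out = 14.400 gal/min, so V(t) = 1620 + 14.400 t and V(247) = 5176.8 gal.
Species balance (pure solvent in): dm/dt = −Q_out · m/V(t).
Separate: dm/m = −Q_out dt/V(t) ⇒ ln(m/m₀) = −(Q_out/(Q_in−Q_out)) ln(V/V₀).
m = m₀ (V₀/V)^(Q_out/(Q_in−Q_out)) = 7.31 × (1620/5176.8)^(2.9653) = 0.23324 g.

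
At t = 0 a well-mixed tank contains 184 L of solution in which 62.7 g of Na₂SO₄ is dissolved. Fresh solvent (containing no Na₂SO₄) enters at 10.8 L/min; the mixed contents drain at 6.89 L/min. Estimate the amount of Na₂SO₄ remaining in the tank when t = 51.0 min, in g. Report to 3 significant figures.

Total volume: dV/dt = Q_in − Q_out = 3.9100 L/min, so V(t) = 184 + 3.9100 t and V(51.0) = 383.41 L.
Solute balance: dm/dt = 0 − Q_out C = −Q_out m/V(t).
Separate: dm/m = −Q_out dt/V(t) ⇒ ln(m/m₀) = −(Q_out/(Q_in−Q_out)) ln(V/V₀).
m = m₀ (V₀/V)^(Q_out/(Q_in−Q_out)) = 62.7 × (184/383.41)^(1.7621) = 17.195 g.

17.2 g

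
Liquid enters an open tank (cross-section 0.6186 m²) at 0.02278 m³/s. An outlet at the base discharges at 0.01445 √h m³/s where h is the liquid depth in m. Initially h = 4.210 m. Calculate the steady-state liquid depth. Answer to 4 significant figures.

2.485 m

Level balance: A dh/dt = 0.02278 − 0.01445 √h. Setting dh/dt = 0:
Q_in = 0.01445 √h_ss ⇒ √h_ss = 0.02278/0.01445 = 1.57647.
h_ss = 1.57647² = 2.48526 m. (Since h₀ = 4.210 m > h_ss, the level will fall toward this value.)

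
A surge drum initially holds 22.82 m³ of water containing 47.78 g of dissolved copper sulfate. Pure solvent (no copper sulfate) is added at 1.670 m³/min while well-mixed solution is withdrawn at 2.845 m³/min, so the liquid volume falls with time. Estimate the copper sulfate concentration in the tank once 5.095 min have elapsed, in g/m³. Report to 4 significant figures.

1.359 g/m³

Let m(t) be the amount of copper sulfate. Volume: V(t) = V₀ + (Q_in − Q_out) t = 22.82 − 1.17500 t; V(5.095) = 16.8334 m³.
Solute balance: dm/dt = 0 − Q_out C = −Q_out m/V(t).
dm/m = −Q_out dt/(V₀ − 1.17500 t); integrating gives ln(m/m₀) = −(Q_out/(Q_in−Q_out)) ln(V/V₀).
m = m₀ (V₀/V)^(Q_out/(Q_in−Q_out)) = 47.78 × (22.82/16.8334)^(-2.42128) = 22.8711 g.
C = m/V = 22.8711/16.8334 = 1.35868 g/m³.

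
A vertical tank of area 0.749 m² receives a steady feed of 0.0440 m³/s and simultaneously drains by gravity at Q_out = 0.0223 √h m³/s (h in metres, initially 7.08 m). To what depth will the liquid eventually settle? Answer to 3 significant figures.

A dh/dt = Q_in − 0.0223 √h. Steady state requires inflow = outflow:
Q_in = 0.0223 √h_ss ⇒ √h_ss = 0.0440/0.0223 = 1.9731.
h_ss = 1.9731² = 3.8931 m. (Since h₀ = 7.08 m > h_ss, the level will fall toward this value.)

3.89 m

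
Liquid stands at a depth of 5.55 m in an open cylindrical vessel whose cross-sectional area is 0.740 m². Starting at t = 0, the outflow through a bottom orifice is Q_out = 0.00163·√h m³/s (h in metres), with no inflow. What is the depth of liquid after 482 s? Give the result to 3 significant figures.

3.33 m

With no inflow, A dh/dt = −0.00163 √h.
This is separable: 2 d(√h)/dt = −0.00163/A, so √h = √h₀ − (0.00163/(2A)) t.
√h = √5.55 − 0.00163·482/(2·0.740) = 2.3558 − 0.53085 = 1.8250.
h = 1.8250² = 3.3306 m.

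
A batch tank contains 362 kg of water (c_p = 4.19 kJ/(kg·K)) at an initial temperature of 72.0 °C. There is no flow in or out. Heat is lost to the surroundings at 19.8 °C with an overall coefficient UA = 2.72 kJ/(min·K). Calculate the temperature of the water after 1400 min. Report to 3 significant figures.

24.0 °C

Lumped-capacitance energy balance: M c_p dT/dt = UA(T_amb − T).
dT/dt = (T_ss − T)/τ with T_ss = T_amb = 19.800 °C, τ = M c_p/UA = 362·4.19/2.72 = 557.64 min.
Solution: T(t) = T_ss + (T₀ − T_ss) e^(−t/τ).
T(1400) = 19.800 + (52.200)·0.081221 = 24.040 °C.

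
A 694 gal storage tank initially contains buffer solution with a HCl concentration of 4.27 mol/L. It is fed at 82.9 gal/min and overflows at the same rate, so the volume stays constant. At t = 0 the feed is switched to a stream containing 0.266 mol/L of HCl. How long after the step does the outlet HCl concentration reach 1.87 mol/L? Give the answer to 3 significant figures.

7.66 min

Species balance: V dC/dt = Q(C_in − C) ⇒ τ = V/Q = 8.3715 min.
C(t) = C_in + (C₀ − C_in) e^(−t/τ). Set C = 1.87 and solve for t:
e^(−t/τ) = (C − C_in)/(C₀ − C_in) = (1.87 − 0.266)/(4.27 − 0.266) = 0.40060
t = −τ ln(…) = 8.3715 × 0.91479 = 7.6582 min.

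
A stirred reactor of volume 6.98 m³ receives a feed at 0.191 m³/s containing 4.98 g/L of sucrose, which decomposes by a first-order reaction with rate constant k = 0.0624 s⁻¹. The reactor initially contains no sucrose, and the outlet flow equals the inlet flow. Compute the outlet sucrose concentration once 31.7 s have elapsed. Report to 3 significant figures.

1.43 g/L

V dC/dt = Q(C_in − C) − k V C.
This is linear with rate a = Q/V + k = 0.089764 s⁻¹.
C_ss = Q C_in/(Q + kV) = 1.5181 g/L; C(t) = C_ss + (C₀ − C_ss) e^(−a t).
C(31.7) = 1.5181 + (-1.5181)·e^(−0.089764·31.7) = 1.5181 + (-1.5181)·0.058104 = 1.4299 g/L.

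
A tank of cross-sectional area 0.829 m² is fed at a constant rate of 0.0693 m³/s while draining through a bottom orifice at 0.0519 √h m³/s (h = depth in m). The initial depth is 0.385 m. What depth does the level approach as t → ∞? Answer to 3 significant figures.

1.78 m

A dh/dt = Q_in − 0.0519 √h. Steady state requires inflow = outflow:
Q_in = 0.0519 √h_ss ⇒ √h_ss = 0.0693/0.0519 = 1.3353.
h_ss = 1.3353² = 1.7829 m. (Since h₀ = 0.385 m < h_ss, the level will rise toward this value.)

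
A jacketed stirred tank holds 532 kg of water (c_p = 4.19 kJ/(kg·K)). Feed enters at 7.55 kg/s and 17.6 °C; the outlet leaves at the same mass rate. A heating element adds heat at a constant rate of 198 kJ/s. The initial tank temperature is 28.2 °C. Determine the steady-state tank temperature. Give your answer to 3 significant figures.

Unsteady energy balance on the tank contents: M c_p dT/dt = ṁ c_p (T_in − T) + 198.
At steady state dT/dt = 0 ⇒ T_ss = T_in + Q̇/(ṁ c_p) = 17.6 + 198/(7.55·4.19) = 23.859 °C.

23.9 °C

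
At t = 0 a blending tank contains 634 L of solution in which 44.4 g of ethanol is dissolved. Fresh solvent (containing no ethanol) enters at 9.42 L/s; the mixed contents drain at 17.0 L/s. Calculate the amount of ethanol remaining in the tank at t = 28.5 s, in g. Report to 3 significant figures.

17.4 g

Total volume: dV/dt = Q_in − Q_out = -7.5800 L/s, so V(t) = 634 − 7.5800 t and V(28.5) = 417.97 L.
No ethanol enters, so dm/dt = −Q_out · (m/V).
dm/m = −Q_out dt/(V₀ − 7.5800 t); integrating gives ln(m/m₀) = −(Q_out/(Q_in−Q_out)) ln(V/V₀).
m = m₀ (V₀/V)^(Q_out/(Q_in−Q_out)) = 44.4 × (634/417.97)^(-2.2427) = 17.441 g.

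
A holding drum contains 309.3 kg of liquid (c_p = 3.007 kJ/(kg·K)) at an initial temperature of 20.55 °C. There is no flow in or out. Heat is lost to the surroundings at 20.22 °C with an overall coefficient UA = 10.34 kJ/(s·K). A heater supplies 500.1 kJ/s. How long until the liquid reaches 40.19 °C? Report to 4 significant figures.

47.29 s

Lumped-capacitance energy balance: M c_p dT/dt = UA(T_amb − T) + Q̇.
τ = M c_p/UA = 89.9483 s; T_ss = T_amb + Q̇/UA = 20.22 + 500.1/10.34 = 68.5856 °C.
T(t) = T_ss + (T₀ − T_ss)e^(−t/τ); set T = 40.19:
t = −τ ln[(T − T_ss)/(T₀ − T_ss)] = −89.9483 · ln(0.591136) = 47.2866 s.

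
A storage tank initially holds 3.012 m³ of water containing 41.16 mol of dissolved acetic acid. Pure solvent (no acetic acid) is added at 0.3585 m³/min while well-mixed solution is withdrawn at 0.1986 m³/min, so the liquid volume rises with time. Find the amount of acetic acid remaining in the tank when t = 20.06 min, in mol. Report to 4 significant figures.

Total volume: dV/dt = Q_in − Q_out = 0.159900 m³/min, so V(t) = 3.012 + 0.159900 t and V(20.06) = 6.21959 m³.
Species balance (pure solvent in): dm/dt = −Q_out · m/V(t).
dm/m = −Q_out dt/(V₀ + 0.159900 t); integrating gives ln(m/m₀) = −(Q_out/(Q_in−Q_out)) ln(V/V₀).
m = m₀ (V₀/V)^(Q_out/(Q_in−Q_out)) = 41.16 × (3.012/6.21959)^(1.24203) = 16.7245 mol.

16.72 mol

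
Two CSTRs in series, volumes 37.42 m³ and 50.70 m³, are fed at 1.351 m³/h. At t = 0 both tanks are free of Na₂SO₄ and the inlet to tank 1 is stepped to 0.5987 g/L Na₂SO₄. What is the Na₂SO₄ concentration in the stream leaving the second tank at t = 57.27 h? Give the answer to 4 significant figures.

0.3152 g/L

Time constants: τᵢ = Vᵢ/Q for each well-mixed tank.
τ₁ = 37.42/1.351 = 27.6980 h; τ₂ = 50.70/1.351 = 37.5278 h.
Tank 1: C₁ = C_in(1 − e^(−t/τ₁)). Tank 2 (τ₁ ≠ τ₂): C₂ = C_in[1 − (τ₁ e^(−t/τ₁) − τ₂ e^(−t/τ₂))/(τ₁ − τ₂)].
At t = 57.27: e^(−t/τ₁) = 0.126482, e^(−t/τ₂) = 0.217388.
C₂ = 0.5987·[1 − (27.6980·0.126482 − 37.5278·0.217388)/(-9.82976)] = 0.5987·0.526458 = 0.315190 g/L.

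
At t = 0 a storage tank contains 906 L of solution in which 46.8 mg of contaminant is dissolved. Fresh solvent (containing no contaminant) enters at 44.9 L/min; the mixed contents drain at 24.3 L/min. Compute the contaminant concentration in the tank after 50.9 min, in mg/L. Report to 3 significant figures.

0.00967 mg/L

Let m(t) be the amount of contaminant. Volume: V(t) = V₀ + (Q_in − Q_out) t = 906 + 20.600 t; V(50.9) = 1954.5 L.
Species balance (pure solvent in): dm/dt = −Q_out · m/V(t).
Separate: dm/m = −Q_out dt/V(t) ⇒ ln(m/m₀) = −(Q_out/(Q_in−Q_out)) ln(V/V₀).
m = m₀ (V₀/V)^(Q_out/(Q_in−Q_out)) = 46.8 × (906/1954.5)^(1.1796) = 18.895 mg.
C = m/V = 18.895/1954.5 = 0.0096674 mg/L.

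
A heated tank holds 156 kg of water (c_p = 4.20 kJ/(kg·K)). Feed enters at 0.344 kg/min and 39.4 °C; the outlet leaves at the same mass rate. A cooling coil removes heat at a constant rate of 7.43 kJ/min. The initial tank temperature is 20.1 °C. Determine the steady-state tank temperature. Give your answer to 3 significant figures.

M c_p dT/dt = ṁ c_p (T_in − T) − Q̇.
At steady state dT/dt = 0 ⇒ T_ss = T_in − Q̇/(ṁ c_p) = 39.4 − 7.43/(0.344·4.20) = 34.257 °C.

34.3 °C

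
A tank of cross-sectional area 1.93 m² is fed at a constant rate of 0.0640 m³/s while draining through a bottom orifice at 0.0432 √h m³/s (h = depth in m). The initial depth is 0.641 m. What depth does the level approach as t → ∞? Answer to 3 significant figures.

2.19 m

A dh/dt = Q_in − 0.0432 √h. Steady state requires inflow = outflow:
Q_in = 0.0432 √h_ss ⇒ √h_ss = 0.0640/0.0432 = 1.4815.
h_ss = 1.4815² = 2.1948 m. (Since h₀ = 0.641 m < h_ss, the level will rise toward this value.)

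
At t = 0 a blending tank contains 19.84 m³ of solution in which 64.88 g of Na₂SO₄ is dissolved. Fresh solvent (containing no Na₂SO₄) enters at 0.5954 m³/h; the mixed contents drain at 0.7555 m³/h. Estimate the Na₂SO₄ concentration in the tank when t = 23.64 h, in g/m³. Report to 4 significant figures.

Let m(t) be the amount of Na₂SO₄. Volume: V(t) = V₀ + (Q_in − Q_out) t = 19.84 − 0.160100 t; V(23.64) = 16.0552 m³.
Solute balance: dm/dt = 0 − Q_out C = −Q_out m/V(t).
Separate: dm/m = −Q_out dt/V(t) ⇒ ln(m/m₀) = −(Q_out/(Q_in−Q_out)) ln(V/V₀).
m = m₀ (V₀/V)^(Q_out/(Q_in−Q_out)) = 64.88 × (19.84/16.0552)^(-4.71893) = 23.8959 g.
C = m/V = 23.8959/16.0552 = 1.48836 g/m³.

1.488 g/m³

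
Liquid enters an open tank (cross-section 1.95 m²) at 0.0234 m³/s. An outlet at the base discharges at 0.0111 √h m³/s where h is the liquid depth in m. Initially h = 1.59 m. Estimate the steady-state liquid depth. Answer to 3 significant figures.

Unsteady balance on liquid volume: A dh/dt = Q_in − 0.0111 √h. At steady state dh/dt = 0:
Q_in = 0.0111 √h_ss ⇒ √h_ss = 0.0234/0.0111 = 2.1081.
h_ss = 2.1081² = 4.4441 m. (Since h₀ = 1.59 m < h_ss, the level will rise toward this value.)

4.44 m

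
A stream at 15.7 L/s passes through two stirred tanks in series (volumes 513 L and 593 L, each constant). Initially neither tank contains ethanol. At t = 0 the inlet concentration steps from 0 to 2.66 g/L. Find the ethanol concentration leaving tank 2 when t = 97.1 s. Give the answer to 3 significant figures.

Species balance on tank i: dCᵢ/dt = (Cᵢ₋₁ − Cᵢ)/τᵢ with τᵢ = Vᵢ/Q.
τ₁ = 513/15.7 = 32.675 s; τ₂ = 593/15.7 = 37.771 s.
Solving the cascade with C₁(0)=C₂(0)=0 gives C₂(t) = C_in[1 − (τ₁ e^(−t/τ₁) − τ₂ e^(−t/τ₂))/(τ₁ − τ₂)].
At t = 97.1: e^(−t/τ₁) = 0.051217, e^(−t/τ₂) = 0.076476.
C₂ = 2.66·[1 − (32.675·0.051217 − 37.771·0.076476)/(-5.0955)] = 2.66·0.76155 = 2.0257 g/L.

2.03 g/L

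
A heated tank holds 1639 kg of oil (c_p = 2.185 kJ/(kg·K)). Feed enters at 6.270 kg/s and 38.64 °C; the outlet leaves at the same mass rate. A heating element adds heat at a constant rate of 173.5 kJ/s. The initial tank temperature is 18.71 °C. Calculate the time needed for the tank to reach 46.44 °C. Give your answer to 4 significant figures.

M c_p dT/dt = ṁ c_p (T_in − T) + Q̇.
τ = M/ṁ = 261.404 s; T_ss = T_in + Q̇/(ṁ c_p) = 51.3043 °C.
T(t) = T_ss + (T₀ − T_ss) e^(−t/τ). Set T = 46.44:
e^(−t/τ) = (46.44 − 51.3043)/(18.71 − 51.3043) = 0.149237
t = −261.404 · ln(0.149237) = 497.246 s.

497.2 s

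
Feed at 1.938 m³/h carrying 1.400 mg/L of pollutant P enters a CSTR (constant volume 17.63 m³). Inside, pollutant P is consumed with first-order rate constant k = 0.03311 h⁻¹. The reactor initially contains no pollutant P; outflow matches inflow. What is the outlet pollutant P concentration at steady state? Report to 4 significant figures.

Accumulation = in − out − consumed: V dC/dt = Q C_in − Q C − k V C.
Steady state (dC/dt = 0): C_ss = Q C_in/(Q + kV) = C_in/(1 + kV/Q).
C_ss = 1.938·1.400/(1.938 + 0.03311·17.63) = 2.71320/2.52173 = 1.07593 mg/L.

1.076 mg/L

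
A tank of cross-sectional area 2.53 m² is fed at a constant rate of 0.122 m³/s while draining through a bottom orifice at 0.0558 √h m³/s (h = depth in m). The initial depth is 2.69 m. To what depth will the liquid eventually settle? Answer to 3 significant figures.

Level balance: A dh/dt = 0.122 − 0.0558 √h. Setting dh/dt = 0:
Q_in = 0.0558 √h_ss ⇒ √h_ss = 0.122/0.0558 = 2.1864.
h_ss = 2.1864² = 4.7803 m. (Since h₀ = 2.69 m < h_ss, the level will rise toward this value.)

4.78 m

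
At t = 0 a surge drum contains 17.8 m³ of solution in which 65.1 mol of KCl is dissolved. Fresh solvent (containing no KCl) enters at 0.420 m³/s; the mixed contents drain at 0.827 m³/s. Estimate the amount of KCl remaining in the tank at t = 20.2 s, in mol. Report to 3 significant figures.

Let m(t) be the amount of KCl. Volume: V(t) = V₀ + (Q_in − Q_out) t = 17.8 − 0.40700 t; V(20.2) = 9.5786 m³.
Species balance (pure solvent in): dm/dt = −Q_out · m/V(t).
dm/m = −Q_out dt/(V₀ − 0.40700 t); integrating gives ln(m/m₀) = −(Q_out/(Q_in−Q_out)) ln(V/V₀).
m = m₀ (V₀/V)^(Q_out/(Q_in−Q_out)) = 65.1 × (17.8/9.5786)^(-2.0319) = 18.482 mol.

18.5 mol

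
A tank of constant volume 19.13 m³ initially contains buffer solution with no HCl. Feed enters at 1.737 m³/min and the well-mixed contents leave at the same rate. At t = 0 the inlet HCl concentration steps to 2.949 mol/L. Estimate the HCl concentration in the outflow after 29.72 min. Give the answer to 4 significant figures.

2.751 mol/L

Transient balance on the dissolved component: V dC/dt = Q(C_in − C).
Time constant τ = V/Q = 19.13/1.737 = 11.0132 min.
This is linear first-order; C(t) = C_in + (C₀ − C_in) e^(−t/τ).
C(29.72) = 2.949 + (0 − 2.949)·e^(−29.72/11.0132) = 2.949 + (-2.94900)·0.0673017 = 2.75053 mol/L.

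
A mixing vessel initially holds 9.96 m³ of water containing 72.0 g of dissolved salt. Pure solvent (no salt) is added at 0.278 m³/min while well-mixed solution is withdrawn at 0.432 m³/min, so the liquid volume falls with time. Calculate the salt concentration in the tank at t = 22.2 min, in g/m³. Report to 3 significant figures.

3.38 g/m³

Let m(t) be the amount of salt. Volume: V(t) = V₀ + (Q_in − Q_out) t = 9.96 − 0.15400 t; V(22.2) = 6.5412 m³.
Solute balance: dm/dt = 0 − Q_out C = −Q_out m/V(t).
Separate: dm/m = −Q_out dt/V(t) ⇒ ln(m/m₀) = −(Q_out/(Q_in−Q_out)) ln(V/V₀).
m = m₀ (V₀/V)^(Q_out/(Q_in−Q_out)) = 72.0 × (9.96/6.5412)^(-2.8052) = 22.136 g.
C = m/V = 22.136/6.5412 = 3.3841 g/m³.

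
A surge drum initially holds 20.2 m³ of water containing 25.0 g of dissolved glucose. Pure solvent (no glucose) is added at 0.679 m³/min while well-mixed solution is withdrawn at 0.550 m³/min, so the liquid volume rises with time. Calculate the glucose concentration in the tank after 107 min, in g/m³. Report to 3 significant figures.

Total volume: dV/dt = Q_in − Q_out = 0.12900 m³/min, so V(t) = 20.2 + 0.12900 t and V(107) = 34.003 m³.
Species balance (pure solvent in): dm/dt = −Q_out · m/V(t).
Separate: dm/m = −Q_out dt/V(t) ⇒ ln(m/m₀) = −(Q_out/(Q_in−Q_out)) ln(V/V₀).
m = m₀ (V₀/V)^(Q_out/(Q_in−Q_out)) = 25.0 × (20.2/34.003)^(4.2636) = 2.7144 g.
C = m/V = 2.7144/34.003 = 0.079827 g/m³.

0.0798 g/m³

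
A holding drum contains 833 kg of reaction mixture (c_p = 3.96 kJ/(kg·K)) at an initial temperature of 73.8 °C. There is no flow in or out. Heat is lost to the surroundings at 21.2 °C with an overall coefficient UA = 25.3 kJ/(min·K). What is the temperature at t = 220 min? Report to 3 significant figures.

30.9 °C

M c_p dT/dt = −UA(T − T_amb).
dT/dt = (T_ss − T)/τ with T_ss = T_amb = 21.200 °C, τ = M c_p/UA = 833·3.96/25.3 = 130.38 min.
Solution: T(t) = T_ss + (T₀ − T_ss) e^(−t/τ).
T(220) = 21.200 + (52.600)·0.18501 = 30.932 °C.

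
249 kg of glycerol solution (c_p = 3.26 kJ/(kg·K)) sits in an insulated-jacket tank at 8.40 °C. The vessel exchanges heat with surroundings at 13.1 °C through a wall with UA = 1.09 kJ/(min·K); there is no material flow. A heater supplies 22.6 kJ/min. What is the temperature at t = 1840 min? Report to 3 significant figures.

Unsteady energy balance on the tank contents: M c_p dT/dt = −UA(T − T_amb) + Q̇.
dT/dt = (T_ss − T)/τ with T_ss = T_amb + Q̇/UA = 13.1 + 22.6/1.09 = 33.834 °C, τ = M c_p/UA = 249·3.26/1.09 = 744.72 min.
Integrating: T(t) = T_ss + (T₀ − T_ss) e^(−t/τ).
T(1840) = 33.834 + (-25.434)·0.084522 = 31.684 °C.

31.7 °C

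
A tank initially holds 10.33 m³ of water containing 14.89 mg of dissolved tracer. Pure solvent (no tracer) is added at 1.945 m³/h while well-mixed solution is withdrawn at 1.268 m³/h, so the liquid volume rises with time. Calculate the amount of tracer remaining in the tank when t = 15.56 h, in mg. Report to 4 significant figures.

3.991 mg

Total volume: dV/dt = Q_in − Q_out = 0.677000 m³/h, so V(t) = 10.33 + 0.677000 t and V(15.56) = 20.8641 m³.
Species balance (pure solvent in): dm/dt = −Q_out · m/V(t).
dm/m = −Q_out dt/(V₀ + 0.677000 t); integrating gives ln(m/m₀) = −(Q_out/(Q_in−Q_out)) ln(V/V₀).
m = m₀ (V₀/V)^(Q_out/(Q_in−Q_out)) = 14.89 × (10.33/20.8641)^(1.87297) = 3.99096 mg.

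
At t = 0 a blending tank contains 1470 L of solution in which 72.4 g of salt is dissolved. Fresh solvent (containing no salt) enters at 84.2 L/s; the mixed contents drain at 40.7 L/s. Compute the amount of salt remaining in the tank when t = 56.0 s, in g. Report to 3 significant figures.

Total volume: dV/dt = Q_in − Q_out = 43.500 L/s, so V(t) = 1470 + 43.500 t and V(56.0) = 3906.0 L.
Species balance (pure solvent in): dm/dt = −Q_out · m/V(t).
dm/m = −Q_out dt/(V₀ + 43.500 t); integrating gives ln(m/m₀) = −(Q_out/(Q_in−Q_out)) ln(V/V₀).
m = m₀ (V₀/V)^(Q_out/(Q_in−Q_out)) = 72.4 × (1470/3906.0)^(0.93563) = 29.016 g.

29.0 g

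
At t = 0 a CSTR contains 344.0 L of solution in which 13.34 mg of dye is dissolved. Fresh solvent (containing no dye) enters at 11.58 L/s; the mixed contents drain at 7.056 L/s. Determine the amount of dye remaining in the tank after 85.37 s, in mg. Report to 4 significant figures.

4.124 mg

Total volume: dV/dt = Q_in − Q_out = 4.52400 L/s, so V(t) = 344.0 + 4.52400 t and V(85.37) = 730.214 L.
Species balance (pure solvent in): dm/dt = −Q_out · m/V(t).
dm/m = −Q_out dt/(V₀ + 4.52400 t); integrating gives ln(m/m₀) = −(Q_out/(Q_in−Q_out)) ln(V/V₀).
m = m₀ (V₀/V)^(Q_out/(Q_in−Q_out)) = 13.34 × (344.0/730.214)^(1.55968) = 4.12391 mg.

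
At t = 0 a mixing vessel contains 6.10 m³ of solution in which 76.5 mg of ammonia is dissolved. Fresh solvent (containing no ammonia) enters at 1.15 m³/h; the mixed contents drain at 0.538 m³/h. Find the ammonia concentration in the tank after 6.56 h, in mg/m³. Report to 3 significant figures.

Let m(t) be the amount of ammonia. Volume: V(t) = V₀ + (Q_in − Q_out) t = 6.10 + 0.61200 t; V(6.56) = 10.115 m³.
Solute balance: dm/dt = 0 − Q_out C = −Q_out m/V(t).
Separate: dm/m = −Q_out dt/V(t) ⇒ ln(m/m₀) = −(Q_out/(Q_in−Q_out)) ln(V/V₀).
m = m₀ (V₀/V)^(Q_out/(Q_in−Q_out)) = 76.5 × (6.10/10.115)^(0.87908) = 49.045 mg.
C = m/V = 49.045/10.115 = 4.8489 mg/m³.

4.85 mg/m³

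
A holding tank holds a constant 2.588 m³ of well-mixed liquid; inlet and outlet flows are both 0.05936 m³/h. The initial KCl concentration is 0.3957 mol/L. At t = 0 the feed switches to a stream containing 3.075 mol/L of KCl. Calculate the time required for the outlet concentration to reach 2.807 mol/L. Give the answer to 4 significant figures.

Species balance on the tank: V dC/dt = Q(C_in − C), so τ = V/Q = 43.5984 h.
C(t) = C_in + (C₀ − C_in) e^(−t/τ). Set C = 2.807 and solve for t:
e^(−t/τ) = (C − C_in)/(C₀ − C_in) = (2.807 − 3.075)/(0.3957 − 3.075) = 0.100026
t = −τ ln(…) = 43.5984 × 2.30232 = 100.378 h.

100.4 h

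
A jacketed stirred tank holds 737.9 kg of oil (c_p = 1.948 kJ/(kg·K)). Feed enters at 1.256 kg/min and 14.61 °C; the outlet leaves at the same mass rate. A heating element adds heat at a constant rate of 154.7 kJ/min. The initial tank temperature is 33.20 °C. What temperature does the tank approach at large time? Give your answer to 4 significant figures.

M c_p dT/dt = ṁ c_p (T_in − T) + Q̇.
At steady state dT/dt = 0 ⇒ T_ss = T_in + Q̇/(ṁ c_p) = 14.61 + 154.7/(1.256·1.948) = 77.8383 °C.

77.84 °C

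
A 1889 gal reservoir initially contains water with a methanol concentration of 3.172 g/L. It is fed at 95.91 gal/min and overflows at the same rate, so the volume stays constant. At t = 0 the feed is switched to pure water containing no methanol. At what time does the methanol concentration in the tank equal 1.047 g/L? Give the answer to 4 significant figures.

Species balance: V dC/dt = Q(C_in − C) ⇒ τ = V/Q = 19.6955 min.
C(t) = C_in + (C₀ − C_in) e^(−t/τ). Set C = 1.047 and solve for t:
e^(−t/τ) = (C − C_in)/(C₀ − C_in) = (1.047 − 0)/(3.172 − 0) = 0.330076
t = −τ ln(…) = 19.6955 × 1.10843 = 21.8312 min.

21.83 min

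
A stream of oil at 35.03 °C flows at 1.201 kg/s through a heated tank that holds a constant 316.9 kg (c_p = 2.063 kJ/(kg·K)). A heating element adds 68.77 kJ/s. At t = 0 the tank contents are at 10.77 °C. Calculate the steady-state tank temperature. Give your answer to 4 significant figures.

First-law balance (no shaft work): M c_p dT/dt = ṁ c_p (T_in − T) + 68.77.
At steady state dT/dt = 0 ⇒ T_ss = T_in + Q̇/(ṁ c_p) = 35.03 + 68.77/(1.201·2.063) = 62.7860 °C.

62.79 °C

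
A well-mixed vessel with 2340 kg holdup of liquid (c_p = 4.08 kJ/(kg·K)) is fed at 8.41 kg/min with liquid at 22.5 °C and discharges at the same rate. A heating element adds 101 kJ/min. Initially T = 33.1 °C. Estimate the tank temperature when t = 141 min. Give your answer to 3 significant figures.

30.1 °C

Unsteady energy balance on the tank contents: M c_p dT/dt = ṁ c_p (T_in − T) + 101.
Rearrange: dT/dt = (T_ss − T)/τ with τ = M/ṁ = 278.24 min and T_ss = T_in + Q̇/(ṁ c_p) = 25.444 °C.
This is linear first-order; T(t) = T_ss + (T₀ − T_ss) e^(−t/τ).
T(141) = 25.444 + (7.6565)·e^(−141/278.24) = 25.444 + (7.6565)·0.60245 = 30.056 °C.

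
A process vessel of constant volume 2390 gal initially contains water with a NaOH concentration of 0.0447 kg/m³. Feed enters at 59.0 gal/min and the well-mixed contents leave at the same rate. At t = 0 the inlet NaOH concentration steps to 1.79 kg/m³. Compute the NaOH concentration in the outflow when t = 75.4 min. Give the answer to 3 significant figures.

1.52 kg/m³

Mass balance on the solute (V constant): V dC/dt = Q(C_in − C).
Time constant τ = V/Q = 2390/59.0 = 40.508 min.
C approaches C_in exponentially: C(t) = C_in + (C₀ − C_in) e^(−t/τ).
C(75.4) = 1.79 + (0.0447 − 1.79)·e^(−75.4/40.508) = 1.79 + (-1.7453)·0.15546 = 1.5187 kg/m³.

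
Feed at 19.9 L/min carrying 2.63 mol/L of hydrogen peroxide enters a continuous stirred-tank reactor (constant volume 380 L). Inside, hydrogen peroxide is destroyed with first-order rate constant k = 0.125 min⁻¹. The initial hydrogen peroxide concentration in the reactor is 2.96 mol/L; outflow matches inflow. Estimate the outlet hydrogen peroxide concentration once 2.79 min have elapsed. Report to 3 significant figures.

Species balance: V dC/dt = Q C_in − Q C − k V C.
dC/dt = (Q/V) C_in − (Q/V + k) C; effective rate a = Q/V + k = 0.052368 + 0.125 = 0.17737 min⁻¹.
C_ss = Q C_in/(Q + kV) = 0.77651 mol/L; C(t) = C_ss + (C₀ − C_ss) e^(−a t).
C(2.79) = 0.77651 + (2.1835)·e^(−0.17737·2.79) = 0.77651 + (2.1835)·0.60966 = 2.1077 mol/L.

2.11 mol/L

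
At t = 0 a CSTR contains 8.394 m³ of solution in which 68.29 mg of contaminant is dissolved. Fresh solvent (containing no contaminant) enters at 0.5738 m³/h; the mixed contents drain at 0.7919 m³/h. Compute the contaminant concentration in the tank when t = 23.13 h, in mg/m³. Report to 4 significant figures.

0.7255 mg/m³

Let m(t) be the amount of contaminant. Volume: V(t) = V₀ + (Q_in − Q_out) t = 8.394 − 0.218100 t; V(23.13) = 3.34935 m³.
Solute balance: dm/dt = 0 − Q_out C = −Q_out m/V(t).
Separate: dm/m = −Q_out dt/V(t) ⇒ ln(m/m₀) = −(Q_out/(Q_in−Q_out)) ln(V/V₀).
m = m₀ (V₀/V)^(Q_out/(Q_in−Q_out)) = 68.29 × (8.394/3.34935)^(-3.63090) = 2.42994 mg.
C = m/V = 2.42994/3.34935 = 0.725495 mg/m³.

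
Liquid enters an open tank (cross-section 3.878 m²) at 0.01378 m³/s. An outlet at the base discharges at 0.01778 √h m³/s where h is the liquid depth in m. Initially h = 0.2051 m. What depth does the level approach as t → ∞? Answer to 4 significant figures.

Volume balance on the tank: A dh/dt = Q_in − 0.01778 √h. At steady state dh/dt = 0:
Q_in = 0.01778 √h_ss ⇒ √h_ss = 0.01378/0.01778 = 0.775028.
h_ss = 0.775028² = 0.600669 m. (Since h₀ = 0.2051 m < h_ss, the level will rise toward this value.)

0.6007 m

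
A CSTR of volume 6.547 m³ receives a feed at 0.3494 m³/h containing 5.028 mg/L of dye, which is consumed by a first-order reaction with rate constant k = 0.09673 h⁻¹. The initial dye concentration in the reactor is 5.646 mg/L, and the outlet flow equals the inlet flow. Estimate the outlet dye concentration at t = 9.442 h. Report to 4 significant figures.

Accumulation = in − out − consumed: V dC/dt = Q C_in − Q C − k V C.
dC/dt = (Q/V) C_in − (Q/V + k) C; effective rate a = Q/V + k = 0.0533680 + 0.09673 = 0.150098 h⁻¹.
C_ss = Q C_in/(Q + kV) = 1.78773 mg/L; C(t) = C_ss + (C₀ − C_ss) e^(−a t).
C(9.442) = 1.78773 + (3.85827)·e^(−0.150098·9.442) = 1.78773 + (3.85827)·0.242386 = 2.72292 mg/L.

2.723 mg/L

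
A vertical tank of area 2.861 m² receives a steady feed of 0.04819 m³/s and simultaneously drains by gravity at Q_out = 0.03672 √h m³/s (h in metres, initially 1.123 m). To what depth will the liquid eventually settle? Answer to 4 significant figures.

Level balance: A dh/dt = 0.04819 − 0.03672 √h. Setting dh/dt = 0:
Q_in = 0.03672 √h_ss ⇒ √h_ss = 0.04819/0.03672 = 1.31236.
h_ss = 1.31236² = 1.72230 m. (Since h₀ = 1.123 m < h_ss, the level will rise toward this value.)

1.722 m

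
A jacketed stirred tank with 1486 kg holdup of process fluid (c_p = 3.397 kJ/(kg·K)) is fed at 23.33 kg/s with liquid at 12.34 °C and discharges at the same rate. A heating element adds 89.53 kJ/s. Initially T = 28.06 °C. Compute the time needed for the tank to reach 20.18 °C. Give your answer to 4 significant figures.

M c_p dT/dt = ṁ c_p (T_in − T) + Q̇.
τ = M/ṁ = 63.6948 s; T_ss = T_in + Q̇/(ṁ c_p) = 13.4697 °C.
T(t) = T_ss + (T₀ − T_ss) e^(−t/τ). Set T = 20.18:
e^(−t/τ) = (20.18 − 13.4697)/(28.06 − 13.4697) = 0.459916
t = −63.6948 · ln(0.459916) = 49.4725 s.

49.47 s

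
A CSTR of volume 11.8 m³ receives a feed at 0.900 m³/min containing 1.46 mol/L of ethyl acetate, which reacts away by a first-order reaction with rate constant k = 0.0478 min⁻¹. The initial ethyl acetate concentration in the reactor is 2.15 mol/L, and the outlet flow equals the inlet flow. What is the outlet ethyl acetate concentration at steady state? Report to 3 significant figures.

Species balance: V dC/dt = Q C_in − Q C − k V C.
Steady state (dC/dt = 0): C_ss = Q C_in/(Q + kV) = C_in/(1 + kV/Q).
C_ss = 0.900·1.46/(0.900 + 0.0478·11.8) = 1.3140/1.4640 = 0.89752 mol/L.

0.898 mol/L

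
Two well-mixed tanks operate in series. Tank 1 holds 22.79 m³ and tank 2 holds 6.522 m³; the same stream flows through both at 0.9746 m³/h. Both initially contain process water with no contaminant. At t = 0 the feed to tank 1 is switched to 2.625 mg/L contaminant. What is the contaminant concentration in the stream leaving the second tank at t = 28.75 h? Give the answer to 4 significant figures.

1.564 mg/L

Time constants: τᵢ = Vᵢ/Q for each well-mixed tank.
τ₁ = 22.79/0.9746 = 23.3840 h; τ₂ = 6.522/0.9746 = 6.69198 h.
Tank 1: C₁ = C_in(1 − e^(−t/τ₁)). Tank 2 (τ₁ ≠ τ₂): C₂ = C_in[1 − (τ₁ e^(−t/τ₁) − τ₂ e^(−t/τ₂))/(τ₁ − τ₂)].
At t = 28.75: e^(−t/τ₁) = 0.292446, e^(−t/τ₂) = 0.0136204.
C₂ = 2.625·[1 − (23.3840·0.292446 − 6.69198·0.0136204)/(16.6920)] = 2.625·0.595770 = 1.56390 mg/L.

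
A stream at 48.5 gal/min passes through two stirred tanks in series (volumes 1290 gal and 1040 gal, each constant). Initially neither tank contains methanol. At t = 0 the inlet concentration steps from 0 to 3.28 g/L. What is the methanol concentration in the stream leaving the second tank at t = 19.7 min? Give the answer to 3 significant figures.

0.655 g/L

Species balance on tank i: dCᵢ/dt = (Cᵢ₋₁ − Cᵢ)/τᵢ with τᵢ = Vᵢ/Q.
τ₁ = 1290/48.5 = 26.598 min; τ₂ = 1040/48.5 = 21.443 min.
Tank 1: C₁ = C_in(1 − e^(−t/τ₁)). Tank 2 (τ₁ ≠ τ₂): C₂ = C_in[1 − (τ₁ e^(−t/τ₁) − τ₂ e^(−t/τ₂))/(τ₁ − τ₂)].
At t = 19.7: e^(−t/τ₁) = 0.47680, e^(−t/τ₂) = 0.39904.
C₂ = 3.28·[1 − (26.598·0.47680 − 21.443·0.39904)/(5.1546)] = 3.28·0.19971 = 0.65504 g/L.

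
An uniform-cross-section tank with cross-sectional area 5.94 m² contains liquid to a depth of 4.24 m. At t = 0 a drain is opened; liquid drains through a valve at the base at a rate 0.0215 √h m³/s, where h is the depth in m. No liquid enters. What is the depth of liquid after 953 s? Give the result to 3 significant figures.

0.112 m

A dh/dt = −Q_out = −0.0215 √h.
∫ h^(−1/2) dh = −(0.0215/A) ∫ dt, giving 2√h = 2√h₀ − (0.0215/A) t.
√h = √4.24 − 0.0215·953/(2·5.94) = 2.0591 − 1.7247 = 0.33442.
h = 0.33442² = 0.11184 m.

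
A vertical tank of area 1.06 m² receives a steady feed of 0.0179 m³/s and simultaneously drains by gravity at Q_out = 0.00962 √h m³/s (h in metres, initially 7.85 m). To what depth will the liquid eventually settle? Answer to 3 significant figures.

3.46 m

A dh/dt = Q_in − 0.00962 √h. Steady state requires inflow = outflow:
Q_in = 0.00962 √h_ss ⇒ √h_ss = 0.0179/0.00962 = 1.8607.
h_ss = 1.8607² = 3.4622 m. (Since h₀ = 7.85 m > h_ss, the level will fall toward this value.)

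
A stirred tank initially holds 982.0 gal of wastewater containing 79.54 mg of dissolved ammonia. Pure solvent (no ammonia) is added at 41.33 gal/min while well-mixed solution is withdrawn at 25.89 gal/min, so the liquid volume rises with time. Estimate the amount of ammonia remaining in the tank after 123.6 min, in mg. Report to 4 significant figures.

Total volume: dV/dt = Q_in − Q_out = 15.4400 gal/min, so V(t) = 982.0 + 15.4400 t and V(123.6) = 2890.38 gal.
Species balance (pure solvent in): dm/dt = −Q_out · m/V(t).
dm/m = −Q_out dt/(V₀ + 15.4400 t); integrating gives ln(m/m₀) = −(Q_out/(Q_in−Q_out)) ln(V/V₀).
m = m₀ (V₀/V)^(Q_out/(Q_in−Q_out)) = 79.54 × (982.0/2890.38)^(1.67681) = 13.0143 mg.

13.01 mg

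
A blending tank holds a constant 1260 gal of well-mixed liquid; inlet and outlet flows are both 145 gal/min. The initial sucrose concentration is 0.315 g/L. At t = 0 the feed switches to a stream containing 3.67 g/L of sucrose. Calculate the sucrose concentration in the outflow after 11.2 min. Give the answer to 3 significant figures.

2.75 g/L

Mass balance on the solute (V constant): V dC/dt = Q(C_in − C).
So dC/dt = (C_in − C)/τ with τ = V/Q = 1260/145 = 8.6897 min.
This is linear first-order; C(t) = C_in + (C₀ − C_in) e^(−t/τ).
C(11.2) = 3.67 + (0.315 − 3.67)·e^(−11.2/8.6897) = 3.67 + (-3.3550)·0.27558 = 2.7454 g/L.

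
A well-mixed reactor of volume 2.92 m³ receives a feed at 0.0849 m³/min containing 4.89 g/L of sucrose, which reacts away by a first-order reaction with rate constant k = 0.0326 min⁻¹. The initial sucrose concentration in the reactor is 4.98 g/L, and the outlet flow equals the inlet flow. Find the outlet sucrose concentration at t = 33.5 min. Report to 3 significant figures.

V dC/dt = Q(C_in − C) − k V C.
This is linear with rate a = Q/V + k = 0.061675 min⁻¹.
C_ss = Q C_in/(Q + kV) = 2.3053 g/L; C(t) = C_ss + (C₀ − C_ss) e^(−a t).
C(33.5) = 2.3053 + (2.6747)·e^(−0.061675·33.5) = 2.3053 + (2.6747)·0.12668 = 2.6441 g/L.

2.64 g/L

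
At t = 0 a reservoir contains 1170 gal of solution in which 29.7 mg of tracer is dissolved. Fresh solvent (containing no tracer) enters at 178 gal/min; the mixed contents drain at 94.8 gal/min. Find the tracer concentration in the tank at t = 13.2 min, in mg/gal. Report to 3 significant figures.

0.00616 mg/gal

Let m(t) be the amount of tracer. Volume: V(t) = V₀ + (Q_in − Q_out) t = 1170 + 83.200 t; V(13.2) = 2268.2 gal.
No tracer enters, so dm/dt = −Q_out · (m/V).
dm/m = −Q_out dt/(V₀ + 83.200 t); integrating gives ln(m/m₀) = −(Q_out/(Q_in−Q_out)) ln(V/V₀).
m = m₀ (V₀/V)^(Q_out/(Q_in−Q_out)) = 29.7 × (1170/2268.2)^(1.1394) = 13.969 mg.
C = m/V = 13.969/2268.2 = 0.0061586 mg/gal.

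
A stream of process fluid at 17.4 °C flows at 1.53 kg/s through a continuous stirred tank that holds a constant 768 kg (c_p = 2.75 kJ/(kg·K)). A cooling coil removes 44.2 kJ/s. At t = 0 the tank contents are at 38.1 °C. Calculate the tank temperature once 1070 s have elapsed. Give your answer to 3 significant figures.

M c_p dT/dt = ṁ c_p (T_in − T) − Q̇.
Rearrange: dT/dt = (T_ss − T)/τ with τ = M/ṁ = 501.96 s and T_ss = T_in − Q̇/(ṁ c_p) = 6.8949 °C.
Solution: T(t) = T_ss + (T₀ − T_ss) e^(−t/τ).
T(1070) = 6.8949 + (31.205)·e^(−1070/501.96) = 6.8949 + (31.205)·0.11864 = 10.597 °C.

10.6 °C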